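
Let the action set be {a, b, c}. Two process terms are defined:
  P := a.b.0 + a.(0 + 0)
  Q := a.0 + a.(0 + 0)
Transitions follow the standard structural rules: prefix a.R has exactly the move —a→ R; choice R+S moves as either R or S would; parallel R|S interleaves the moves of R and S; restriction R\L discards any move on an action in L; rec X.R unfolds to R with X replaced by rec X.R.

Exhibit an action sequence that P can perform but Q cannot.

LTS(P): 4 reachable states
  s0 = a.b.0 + a.(0 + 0) has moves ··a··> s1, ··a··> s2
  s1 = 0 + 0 has moves stopped
  s2 = b.0 has moves ··b··> s3
  s3 = 0 has moves stopped
LTS(Q): 3 reachable states
  t0 = a.0 + a.(0 + 0) has moves ··a··> t1, ··a··> t2
  t1 = 0 has moves stopped
  t2 = 0 + 0 has moves stopped
Run σ = ⟨ab⟩ on P: start {s0}
  after a @ step 1: {s1, s2}
  after b @ step 2: {s3}
  ✓ P
Run σ = ⟨ab⟩ on Q: start {t0}
  after a @ step 1: {t1, t2}
  after b @ step 2: ∅ (Q stuck)

ab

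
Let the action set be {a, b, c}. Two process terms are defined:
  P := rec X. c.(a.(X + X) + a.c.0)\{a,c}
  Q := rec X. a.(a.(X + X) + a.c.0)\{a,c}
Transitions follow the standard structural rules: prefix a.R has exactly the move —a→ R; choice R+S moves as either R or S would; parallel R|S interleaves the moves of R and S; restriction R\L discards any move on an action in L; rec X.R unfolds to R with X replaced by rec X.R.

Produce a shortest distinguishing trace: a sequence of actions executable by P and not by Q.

LTS(P): 2 reachable states
  m0 = rec X. c.(a.(X + X) + a.c.0)\{a,c} → ··c··> m1
  m1 = (a.((rec X. c.(a.(X + X) + a.c.0)\{a,c}) + (rec X. c.(a.(X + X) + a.c.0)\{a,c})) + a.c.0)\{a,c} → ·
LTS(Q): 2 reachable states
  n0 = rec X. a.(a.(X + X) + a.c.0)\{a,c} → ··a··> n1
  n1 = (a.((rec X. a.(a.(X + X) + a.c.0)\{a,c}) + (rec X. a.(a.(X + X) + a.c.0)\{a,c})) + a.c.0)\{a,c} → ·
Executing c from P (initial set {m0}):
  [1] c ⇒ {m1}
  P completes σ.
Executing c from Q (initial set {n0}):
  [1] c ⇒ ∅ (Q stuck)

c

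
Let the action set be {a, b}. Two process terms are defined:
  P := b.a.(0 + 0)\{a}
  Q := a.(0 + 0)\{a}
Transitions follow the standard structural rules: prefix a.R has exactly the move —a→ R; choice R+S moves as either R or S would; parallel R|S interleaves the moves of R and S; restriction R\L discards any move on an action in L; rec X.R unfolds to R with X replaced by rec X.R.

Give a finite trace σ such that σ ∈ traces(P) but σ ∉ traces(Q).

P's transition system — 3 states:
  m0 = b.a.(0 + 0)\{a} | —b→ m1
  m1 = a.(0 + 0)\{a} | —a→ m2
  m2 = (0 + 0)\{a} | ∅
Q's transition system — 2 states:
  n0 = a.(0 + 0)\{a} | —a→ n1
  n1 = (0 + 0)\{a} | ∅
Executing b from P (initial set {m0}):
  after b @ step 1: {m1}
  ✓ P
Executing b from Q (initial set {n0}):
  after b @ step 1: no successor for Q

b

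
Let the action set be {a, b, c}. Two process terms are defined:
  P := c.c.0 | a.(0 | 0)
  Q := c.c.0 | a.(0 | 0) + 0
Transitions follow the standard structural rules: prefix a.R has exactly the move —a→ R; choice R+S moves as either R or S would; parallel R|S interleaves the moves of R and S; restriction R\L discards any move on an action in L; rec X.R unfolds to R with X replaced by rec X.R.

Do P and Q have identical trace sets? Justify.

trace-equivalent

Reachable graph of P (6 states):
  m0 = c.c.0 | a.(0 | 0) ⊢ =a=> m1, =c=> m2
  m1 = c.c.0 | (0 | 0) ⊢ =c=> m3
  m2 = c.0 | a.(0 | 0) ⊢ =a=> m3, =c=> m4
  m3 = c.0 | (0 | 0) ⊢ =c=> m5
  m4 = 0 | a.(0 | 0) ⊢ =a=> m5
  m5 = 0 | (0 | 0) ⊢ deadlocked
Reachable graph of Q (6 states):
  n0 = c.c.0 | a.(0 | 0) + 0 ⊢ =a=> n1, =c=> n2
  n1 = c.c.0 | (0 | 0) ⊢ =c=> n3
  n2 = c.0 | a.(0 | 0) ⊢ =a=> n3, =c=> n4
  n3 = c.0 | (0 | 0) ⊢ =c=> n5
  n4 = 0 | a.(0 | 0) ⊢ =a=> n5
  n5 = 0 | (0 | 0) ⊢ deadlocked
Partition-refinement fixed point:
  B0 = {m0, n0}
  B1 = {m1, n1}
  B2 = {m3, n3}
  B3 = {m5, n5}
  B4 = {m2, n2}
  B5 = {m4, n4}
m0 ∈ B0, n0 ∈ B0 → same block
Bisimilar ⇒ trace-equivalent.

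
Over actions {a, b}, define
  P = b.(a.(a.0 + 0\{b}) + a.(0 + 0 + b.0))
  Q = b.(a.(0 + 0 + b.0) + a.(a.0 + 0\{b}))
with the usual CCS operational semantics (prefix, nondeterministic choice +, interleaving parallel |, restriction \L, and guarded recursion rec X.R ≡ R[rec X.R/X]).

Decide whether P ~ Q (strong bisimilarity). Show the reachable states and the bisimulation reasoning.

P ~ Q

P's transition system — 5 states:
  p0 = b.(a.(a.0 + 0\{b}) + a.(0 + 0 + b.0)) | =b=> p1
  p1 = a.(a.0 + 0\{b}) + a.(0 + 0 + b.0) | =a=> p2, =a=> p3
  p2 = 0 + 0 + b.0 | =b=> p4
  p3 = a.0 + 0\{b} | =a=> p4
  p4 = 0 | ∅
Q's transition system — 5 states:
  q0 = b.(a.(0 + 0 + b.0) + a.(a.0 + 0\{b})) | =b=> q1
  q1 = a.(0 + 0 + b.0) + a.(a.0 + 0\{b}) | =a=> q2, =a=> q3
  q2 = 0 + 0 + b.0 | =b=> q4
  q3 = a.0 + 0\{b} | =a=> q4
  q4 = 0 | ∅
Partition-refinement fixed point:
  B0 = {p0, q0}
  B1 = {p1, q1}
  B2 = {p3, q3}
  B3 = {p4, q4}
  B4 = {p2, q2}
p0 ∈ B0, q0 ∈ B0 → same block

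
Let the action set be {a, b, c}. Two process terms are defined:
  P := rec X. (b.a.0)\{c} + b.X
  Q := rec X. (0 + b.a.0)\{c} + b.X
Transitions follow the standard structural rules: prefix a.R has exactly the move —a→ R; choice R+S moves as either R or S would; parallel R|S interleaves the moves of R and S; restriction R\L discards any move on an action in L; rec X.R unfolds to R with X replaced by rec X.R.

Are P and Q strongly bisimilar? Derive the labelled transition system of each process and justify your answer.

P ~ Q

LTS(P): 3 reachable states
  u0 = rec X. (b.a.0)\{c} + b.X | =b=> u0, =b=> u1
  u1 = (a.0)\{c} | =a=> u2
  u2 = 0\{c} | stopped
LTS(Q): 3 reachable states
  v0 = rec X. (0 + b.a.0)\{c} + b.X | =b=> v0, =b=> v1
  v1 = (a.0)\{c} | =a=> v2
  v2 = 0\{c} | stopped
Bisimilarity quotient blocks:
  B0 = {u0, v0}
  B1 = {u1, v1}
  B2 = {u2, v2}
u0 ∈ B0, v0 ∈ B0 → same block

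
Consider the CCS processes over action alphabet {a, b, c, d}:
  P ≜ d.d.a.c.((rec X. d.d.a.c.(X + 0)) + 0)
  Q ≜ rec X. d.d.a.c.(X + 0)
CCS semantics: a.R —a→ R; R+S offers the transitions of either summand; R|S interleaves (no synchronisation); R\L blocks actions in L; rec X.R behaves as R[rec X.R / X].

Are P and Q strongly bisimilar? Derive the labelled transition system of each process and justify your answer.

Reachable graph of P (5 states):
  s0 = d.d.a.c.((rec X. d.d.a.c.(X + 0)) + 0) :: -d-> s1
  s1 = d.a.c.((rec X. d.d.a.c.(X + 0)) + 0) :: -d-> s2
  s2 = a.c.((rec X. d.d.a.c.(X + 0)) + 0) :: -a-> s3
  s3 = c.((rec X. d.d.a.c.(X + 0)) + 0) :: -c-> s4
  s4 = (rec X. d.d.a.c.(X + 0)) + 0 :: -d-> s1
Reachable graph of Q (5 states):
  t0 = rec X. d.d.a.c.(X + 0) :: -d-> t1
  t1 = d.a.c.((rec X. d.d.a.c.(X + 0)) + 0) :: -d-> t2
  t2 = a.c.((rec X. d.d.a.c.(X + 0)) + 0) :: -a-> t3
  t3 = c.((rec X. d.d.a.c.(X + 0)) + 0) :: -c-> t4
  t4 = (rec X. d.d.a.c.(X + 0)) + 0 :: -d-> t1
Coarsest stable partition (strong bisimilarity classes):
  B0 = {s0, s4, t0, t4}
  B1 = {s1, t1}
  B2 = {s2, t2}
  B3 = {s3, t3}
s0 ∈ B0, t0 ∈ B0 → same block

P ~ Q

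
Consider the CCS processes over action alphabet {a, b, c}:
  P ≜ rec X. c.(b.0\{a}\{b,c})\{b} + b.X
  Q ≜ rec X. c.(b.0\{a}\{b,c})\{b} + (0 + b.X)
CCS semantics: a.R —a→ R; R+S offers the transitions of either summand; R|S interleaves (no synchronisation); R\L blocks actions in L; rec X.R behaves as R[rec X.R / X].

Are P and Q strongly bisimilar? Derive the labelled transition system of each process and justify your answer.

YES

LTS(P): 2 reachable states
  m0 = rec X. c.(b.0\{a}\{b,c})\{b} + b.X ⊢ ··b··> m0, ··c··> m1
  m1 = (b.0\{a}\{b,c})\{b} ⊢ ·
LTS(Q): 2 reachable states
  n0 = rec X. c.(b.0\{a}\{b,c})\{b} + (0 + b.X) ⊢ ··b··> n0, ··c··> n1
  n1 = (b.0\{a}\{b,c})\{b} ⊢ ·
Coarsest stable partition (strong bisimilarity classes):
  B0 = {m0, n0}
  B1 = {m1, n1}
m0 ∈ B0, n0 ∈ B0 → same block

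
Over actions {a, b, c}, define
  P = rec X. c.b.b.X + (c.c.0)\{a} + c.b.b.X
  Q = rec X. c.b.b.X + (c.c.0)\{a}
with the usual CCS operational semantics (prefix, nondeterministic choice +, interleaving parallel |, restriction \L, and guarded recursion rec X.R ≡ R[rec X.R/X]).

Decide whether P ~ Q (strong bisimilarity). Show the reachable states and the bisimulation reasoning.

P ~ Q

Reachable graph of P (5 states):
  p0 = rec X. c.b.b.X + (c.c.0)\{a} + c.b.b.X has moves —c→ p1, —c→ p2
  p1 = (c.0)\{a} has moves —c→ p3
  p2 = b.b.(rec X. c.b.b.X + (c.c.0)\{a} + c.b.b.X) has moves —b→ p4
  p3 = 0\{a} has moves stopped
  p4 = b.(rec X. c.b.b.X + (c.c.0)\{a} + c.b.b.X) has moves —b→ p0
Reachable graph of Q (5 states):
  q0 = rec X. c.b.b.X + (c.c.0)\{a} has moves —c→ q1, —c→ q2
  q1 = (c.0)\{a} has moves —c→ q3
  q2 = b.b.(rec X. c.b.b.X + (c.c.0)\{a}) has moves —b→ q4
  q3 = 0\{a} has moves stopped
  q4 = b.(rec X. c.b.b.X + (c.c.0)\{a}) has moves —b→ q0
Coarsest stable partition (strong bisimilarity classes):
  B0 = {p0, q0}
  B1 = {p1, q1}
  B2 = {p3, q3}
  B3 = {p2, q2}
  B4 = {p4, q4}
p0 ∈ B0, q0 ∈ B0 → same block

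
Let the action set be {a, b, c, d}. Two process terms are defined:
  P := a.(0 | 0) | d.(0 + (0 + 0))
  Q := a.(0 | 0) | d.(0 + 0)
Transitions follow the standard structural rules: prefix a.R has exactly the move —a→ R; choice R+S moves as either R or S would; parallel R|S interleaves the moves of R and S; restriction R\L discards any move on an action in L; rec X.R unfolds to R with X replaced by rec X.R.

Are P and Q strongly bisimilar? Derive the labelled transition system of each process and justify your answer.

P's transition system — 4 states:
  p0 = a.(0 | 0) | d.(0 + (0 + 0)) has moves --a--▸ p1, --d--▸ p2
  p1 = 0 | 0 | d.(0 + (0 + 0)) has moves --d--▸ p3
  p2 = a.(0 | 0) | (0 + (0 + 0)) has moves --a--▸ p3
  p3 = 0 | 0 | (0 + (0 + 0)) has moves stopped
Q's transition system — 4 states:
  q0 = a.(0 | 0) | d.(0 + 0) has moves --a--▸ q1, --d--▸ q2
  q1 = 0 | 0 | d.(0 + 0) has moves --d--▸ q3
  q2 = a.(0 | 0) | (0 + 0) has moves --a--▸ q3
  q3 = 0 | 0 | (0 + 0) has moves stopped
Bisimilarity quotient blocks:
  B0 = {p0, q0}
  B1 = {p2, q2}
  B2 = {p3, q3}
  B3 = {p1, q1}
p0 ∈ B0, q0 ∈ B0 → same block

YES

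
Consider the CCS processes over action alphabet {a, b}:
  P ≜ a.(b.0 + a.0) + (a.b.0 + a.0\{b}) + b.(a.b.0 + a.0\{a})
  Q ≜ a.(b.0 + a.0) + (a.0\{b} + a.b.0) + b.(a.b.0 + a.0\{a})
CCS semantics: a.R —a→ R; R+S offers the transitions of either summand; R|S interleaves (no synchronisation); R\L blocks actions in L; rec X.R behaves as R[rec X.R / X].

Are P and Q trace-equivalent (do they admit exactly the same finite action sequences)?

LTS(P): 7 reachable states
  u0 = a.(b.0 + a.0) + (a.b.0 + a.0\{b}) + b.(a.b.0 + a.0\{a}) ⊢ ··a··> u1, ··a··> u2, ··a··> u3, ··b··> u4
  u1 = 0\{b} ⊢ ∅
  u2 = b.0 ⊢ ··b··> u5
  u3 = b.0 + a.0 ⊢ ··a··> u5, ··b··> u5
  u4 = a.b.0 + a.0\{a} ⊢ ··a··> u2, ··a··> u6
  u5 = 0 ⊢ ∅
  u6 = 0\{a} ⊢ ∅
LTS(Q): 7 reachable states
  v0 = a.(b.0 + a.0) + (a.0\{b} + a.b.0) + b.(a.b.0 + a.0\{a}) ⊢ ··a··> v1, ··a··> v2, ··a··> v3, ··b··> v4
  v1 = 0\{b} ⊢ ∅
  v2 = b.0 ⊢ ··b··> v5
  v3 = b.0 + a.0 ⊢ ··a··> v5, ··b··> v5
  v4 = a.b.0 + a.0\{a} ⊢ ··a··> v2, ··a··> v6
  v5 = 0 ⊢ ∅
  v6 = 0\{a} ⊢ ∅
Coarsest stable partition (strong bisimilarity classes):
  B0 = {u0, v0}
  B1 = {u2, v2}
  B2 = {u1, u5, u6, v1, v5, v6}
  B3 = {u3, v3}
  B4 = {u4, v4}
u0 ∈ B0, v0 ∈ B0 → same block
Bisimilar ⇒ trace-equivalent.

trace-equivalent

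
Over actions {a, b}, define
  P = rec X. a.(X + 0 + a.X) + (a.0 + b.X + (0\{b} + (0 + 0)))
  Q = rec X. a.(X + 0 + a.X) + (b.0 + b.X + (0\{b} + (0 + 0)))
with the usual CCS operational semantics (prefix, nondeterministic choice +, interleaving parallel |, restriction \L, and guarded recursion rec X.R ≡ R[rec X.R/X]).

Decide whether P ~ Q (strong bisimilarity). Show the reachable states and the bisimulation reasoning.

P ≁ Q

Reachable graph of P (3 states):
  s0 = rec X. a.(X + 0 + a.X) + (a.0 + b.X + (0\{b} + (0 + 0))) has moves -a-> s1, -a-> s2, -b-> s0
  s1 = (rec X. a.(X + 0 + a.X) + (a.0 + b.X + (0\{b} + (0 + 0)))) + 0 + a.(rec X. a.(X + 0 + a.X) + (a.0 + b.X + (0\{b} + (0 + 0)))) has moves -a-> s0, -a-> s1, -a-> s2, -b-> s0
  s2 = 0 has moves ·
Reachable graph of Q (3 states):
  t0 = rec X. a.(X + 0 + a.X) + (b.0 + b.X + (0\{b} + (0 + 0))) has moves -a-> t1, -b-> t0, -b-> t2
  t1 = (rec X. a.(X + 0 + a.X) + (b.0 + b.X + (0\{b} + (0 + 0)))) + 0 + a.(rec X. a.(X + 0 + a.X) + (b.0 + b.X + (0\{b} + (0 + 0)))) has moves -a-> t0, -a-> t1, -b-> t0, -b-> t2
  t2 = 0 has moves ·
Bisimilarity quotient blocks:
  B0 = {s0, s1}
  B1 = {s2, t2}
  B2 = {t0, t1}
s0 ∈ B0, t0 ∈ B2 → different blocks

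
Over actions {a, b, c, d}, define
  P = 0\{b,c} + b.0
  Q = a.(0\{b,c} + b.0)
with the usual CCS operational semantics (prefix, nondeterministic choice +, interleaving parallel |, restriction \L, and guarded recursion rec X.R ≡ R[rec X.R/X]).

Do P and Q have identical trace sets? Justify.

NO — witness ⟨b⟩

Reachable graph of P (2 states):
  u0 = 0\{b,c} + b.0 has moves --b--▸ u1
  u1 = 0 has moves deadlocked
Reachable graph of Q (3 states):
  v0 = a.(0\{b,c} + b.0) has moves --a--▸ v1
  v1 = 0\{b,c} + b.0 has moves --b--▸ v2
  v2 = 0 has moves deadlocked
Run σ = ⟨b⟩ on P: start {u0}
  [1] b ⇒ {u1}
  — P admits the full trace.
Run σ = ⟨b⟩ on Q: start {v0}
  [1] b ⇒ ∅  — Q cannot continue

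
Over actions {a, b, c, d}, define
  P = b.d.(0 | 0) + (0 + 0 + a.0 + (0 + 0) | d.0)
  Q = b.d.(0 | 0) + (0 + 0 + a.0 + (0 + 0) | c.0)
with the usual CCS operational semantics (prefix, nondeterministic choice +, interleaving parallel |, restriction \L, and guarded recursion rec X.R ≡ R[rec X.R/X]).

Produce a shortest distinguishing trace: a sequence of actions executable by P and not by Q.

Reachable graph of P (5 states):
  p0 = b.d.(0 | 0) + (0 + 0 + a.0 + (0 + 0) | d.0) has moves —a→ p1, —b→ p2, —d→ p3
  p1 = 0 has moves stopped
  p2 = d.(0 | 0) has moves —d→ p4
  p3 = (0 + 0) | 0 has moves stopped
  p4 = 0 | 0 has moves stopped
Reachable graph of Q (5 states):
  q0 = b.d.(0 | 0) + (0 + 0 + a.0 + (0 + 0) | c.0) has moves —a→ q1, —b→ q2, —c→ q3
  q1 = 0 has moves stopped
  q2 = d.(0 | 0) has moves —d→ q4
  q3 = (0 + 0) | 0 has moves stopped
  q4 = 0 | 0 has moves stopped
Run σ = ⟨d⟩ on P: start {p0}
  [1] d ⇒ {p3}
  — P admits the full trace.
Run σ = ⟨d⟩ on Q: start {q0}
  [1] d ⇒ no successor for Q

d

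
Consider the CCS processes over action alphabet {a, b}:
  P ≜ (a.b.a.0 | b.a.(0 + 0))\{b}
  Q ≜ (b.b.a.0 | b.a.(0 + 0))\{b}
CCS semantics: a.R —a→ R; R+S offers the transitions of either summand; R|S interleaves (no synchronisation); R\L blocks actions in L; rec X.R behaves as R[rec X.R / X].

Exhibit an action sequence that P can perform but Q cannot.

a

P's transition system — 2 states:
  p0 = (a.b.a.0 | b.a.(0 + 0))\{b} | -a-> p1
  p1 = (b.a.0 | b.a.(0 + 0))\{b} | deadlocked
Q's transition system — 1 states:
  q0 = (b.b.a.0 | b.a.(0 + 0))\{b} | deadlocked
Trace ⟨a⟩ through P, begin at {p0}:
  after a @ step 1: {p1}
  ✓ P
Trace ⟨a⟩ through Q, begin at {q0}:
  after a @ step 1: no successor for Q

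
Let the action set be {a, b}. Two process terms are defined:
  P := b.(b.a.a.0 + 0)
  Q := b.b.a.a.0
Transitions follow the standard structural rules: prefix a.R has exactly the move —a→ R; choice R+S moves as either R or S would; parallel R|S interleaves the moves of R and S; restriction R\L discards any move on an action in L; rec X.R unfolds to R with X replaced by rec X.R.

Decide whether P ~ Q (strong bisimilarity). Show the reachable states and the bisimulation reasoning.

bisimilar

LTS(P): 5 reachable states
  m0 = b.(b.a.a.0 + 0) | ··b··> m1
  m1 = b.a.a.0 + 0 | ··b··> m2
  m2 = a.a.0 | ··a··> m3
  m3 = a.0 | ··a··> m4
  m4 = 0 | (no moves)
LTS(Q): 5 reachable states
  n0 = b.b.a.a.0 | ··b··> n1
  n1 = b.a.a.0 | ··b··> n2
  n2 = a.a.0 | ··a··> n3
  n3 = a.0 | ··a··> n4
  n4 = 0 | (no moves)
Partition-refinement fixed point:
  B0 = {m0, n0}
  B1 = {m1, n1}
  B2 = {m2, n2}
  B3 = {m3, n3}
  B4 = {m4, n4}
m0 ∈ B0, n0 ∈ B0 → same block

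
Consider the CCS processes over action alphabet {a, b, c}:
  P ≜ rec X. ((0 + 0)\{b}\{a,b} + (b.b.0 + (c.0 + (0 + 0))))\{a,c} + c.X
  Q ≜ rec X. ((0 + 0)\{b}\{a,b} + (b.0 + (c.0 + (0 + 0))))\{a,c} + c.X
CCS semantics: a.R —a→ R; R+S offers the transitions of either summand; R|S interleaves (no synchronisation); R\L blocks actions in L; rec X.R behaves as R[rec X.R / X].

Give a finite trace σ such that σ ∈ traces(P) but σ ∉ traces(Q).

bb

Reachable graph of P (3 states):
  u0 = rec X. ((0 + 0)\{b}\{a,b} + (b.b.0 + (c.0 + (0 + 0))))\{a,c} + c.X | -b-> u1, -c-> u0
  u1 = (b.0)\{a,c} | -b-> u2
  u2 = 0\{a,c} | stopped
Reachable graph of Q (2 states):
  v0 = rec X. ((0 + 0)\{b}\{a,b} + (b.0 + (c.0 + (0 + 0))))\{a,c} + c.X | -b-> v1, -c-> v0
  v1 = 0\{a,c} | stopped
Trace ⟨bb⟩ through P, begin at {u0}:
  [1] b ⇒ {u1}
  [2] b ⇒ {u2}
  P completes σ.
Trace ⟨bb⟩ through Q, begin at {v0}:
  [1] b ⇒ {v1}
  [2] b ⇒ ∅ (Q stuck)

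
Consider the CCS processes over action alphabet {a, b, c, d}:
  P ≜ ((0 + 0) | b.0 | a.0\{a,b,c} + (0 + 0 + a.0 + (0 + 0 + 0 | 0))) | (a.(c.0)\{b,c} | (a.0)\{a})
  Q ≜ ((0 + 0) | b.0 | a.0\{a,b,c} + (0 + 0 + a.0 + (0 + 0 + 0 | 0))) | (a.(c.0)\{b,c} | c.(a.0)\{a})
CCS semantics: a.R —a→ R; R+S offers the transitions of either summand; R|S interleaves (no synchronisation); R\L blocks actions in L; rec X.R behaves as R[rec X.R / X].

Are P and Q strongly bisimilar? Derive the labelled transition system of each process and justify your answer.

P ≁ Q

LTS(P): 10 reachable states
  u0 = ((0 + 0) | b.0 | a.0\{a,b,c} + (0 + 0 + a.0 + (0 + 0 + 0 | 0))) | (a.(c.0)\{b,c} | (a.0)\{a}) has moves —a→ u1, —a→ u2, —a→ u3, —b→ u4
  u1 = ((0 + 0) | b.0 | a.0\{a,b,c} + (0 + 0 + a.0 + (0 + 0 + 0 | 0))) | ((c.0)\{b,c} | (a.0)\{a}) has moves —a→ u5, —a→ u6, —b→ u7
  u2 = (0 + 0) | b.0 | 0\{a,b,c} | (a.(c.0)\{b,c} | (a.0)\{a}) has moves —a→ u5, —b→ u8
  u3 = 0 | (a.(c.0)\{b,c} | (a.0)\{a}) has moves —a→ u6
  u4 = (0 + 0) | 0 | a.0\{a,b,c} | (a.(c.0)\{b,c} | (a.0)\{a}) has moves —a→ u7, —a→ u8
  u5 = (0 + 0) | b.0 | 0\{a,b,c} | ((c.0)\{b,c} | (a.0)\{a}) has moves —b→ u9
  u6 = 0 | ((c.0)\{b,c} | (a.0)\{a}) has moves deadlocked
  u7 = (0 + 0) | 0 | a.0\{a,b,c} | ((c.0)\{b,c} | (a.0)\{a}) has moves —a→ u9
  u8 = (0 + 0) | 0 | 0\{a,b,c} | (a.(c.0)\{b,c} | (a.0)\{a}) has moves —a→ u9
  u9 = (0 + 0) | 0 | 0\{a,b,c} | ((c.0)\{b,c} | (a.0)\{a}) has moves deadlocked
LTS(Q): 20 reachable states
  v0 = ((0 + 0) | b.0 | a.0\{a,b,c} + (0 + 0 + a.0 + (0 + 0 + 0 | 0))) | (a.(c.0)\{b,c} | c.(a.0)\{a}) has moves —a→ v1, —a→ v2, —a→ v3, —b→ v4, —c→ v5
  v1 = ((0 + 0) | b.0 | a.0\{a,b,c} + (0 + 0 + a.0 + (0 + 0 + 0 | 0))) | ((c.0)\{b,c} | c.(a.0)\{a}) has moves —a→ v6, —a→ v7, —b→ v8, —c→ v9
  v2 = (0 + 0) | b.0 | 0\{a,b,c} | (a.(c.0)\{b,c} | c.(a.0)\{a}) has moves —a→ v6, —b→ v10, —c→ v11
  v3 = 0 | (a.(c.0)\{b,c} | c.(a.0)\{a}) has moves —a→ v7, —c→ v12
  v4 = (0 + 0) | 0 | a.0\{a,b,c} | (a.(c.0)\{b,c} | c.(a.0)\{a}) has moves —a→ v10, —a→ v8, —c→ v13
  v5 = ((0 + 0) | b.0 | a.0\{a,b,c} + (0 + 0 + a.0 + (0 + 0 + 0 | 0))) | (a.(c.0)\{b,c} | (a.0)\{a}) has moves —a→ v11, —a→ v12, —a→ v9, —b→ v13
  v6 = (0 + 0) | b.0 | 0\{a,b,c} | ((c.0)\{b,c} | c.(a.0)\{a}) has moves —b→ v14, —c→ v15
  v7 = 0 | ((c.0)\{b,c} | c.(a.0)\{a}) has moves —c→ v16
  v8 = (0 + 0) | 0 | a.0\{a,b,c} | ((c.0)\{b,c} | c.(a.0)\{a}) has moves —a→ v14, —c→ v17
  v9 = ((0 + 0) | b.0 | a.0\{a,b,c} + (0 + 0 + a.0 + (0 + 0 + 0 | 0))) | ((c.0)\{b,c} | (a.0)\{a}) has moves —a→ v15, —a→ v16, —b→ v17
  v10 = (0 + 0) | 0 | 0\{a,b,c} | (a.(c.0)\{b,c} | c.(a.0)\{a}) has moves —a→ v14, —c→ v18
  v11 = (0 + 0) | b.0 | 0\{a,b,c} | (a.(c.0)\{b,c} | (a.0)\{a}) has moves —a→ v15, —b→ v18
  v12 = 0 | (a.(c.0)\{b,c} | (a.0)\{a}) has moves —a→ v16
  v13 = (0 + 0) | 0 | a.0\{a,b,c} | (a.(c.0)\{b,c} | (a.0)\{a}) has moves —a→ v17, —a→ v18
  v14 = (0 + 0) | 0 | 0\{a,b,c} | ((c.0)\{b,c} | c.(a.0)\{a}) has moves —c→ v19
  v15 = (0 + 0) | b.0 | 0\{a,b,c} | ((c.0)\{b,c} | (a.0)\{a}) has moves —b→ v19
  v16 = 0 | ((c.0)\{b,c} | (a.0)\{a}) has moves deadlocked
  v17 = (0 + 0) | 0 | a.0\{a,b,c} | ((c.0)\{b,c} | (a.0)\{a}) has moves —a→ v19
  v18 = (0 + 0) | 0 | 0\{a,b,c} | (a.(c.0)\{b,c} | (a.0)\{a}) has moves —a→ v19
  v19 = (0 + 0) | 0 | 0\{a,b,c} | ((c.0)\{b,c} | (a.0)\{a}) has moves deadlocked
Coarsest stable partition (strong bisimilarity classes):
  B0 = {u0, v5}
  B1 = {u4, v13}
  B2 = {u3, u7, u8, v12, v17, v18}
  B3 = {u6, u9, v16, v19}
  B4 = {u2, v11}
  B5 = {u5, v15}
  B6 = {u1, v9}
  B7 = {v0}
  B8 = {v1}
  B9 = {v6}
  B10 = {v14, v7}
  B11 = {v10, v3, v8}
  B12 = {v4}
  B13 = {v2}
u0 ∈ B0, v0 ∈ B7 → different blocks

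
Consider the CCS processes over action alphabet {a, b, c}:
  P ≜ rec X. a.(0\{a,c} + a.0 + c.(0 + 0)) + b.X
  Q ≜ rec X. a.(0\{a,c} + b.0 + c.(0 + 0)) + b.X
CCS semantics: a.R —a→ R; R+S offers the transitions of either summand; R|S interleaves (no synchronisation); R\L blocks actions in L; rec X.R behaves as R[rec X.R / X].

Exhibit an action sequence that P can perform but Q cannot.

aa

P's transition system — 4 states:
  u0 = rec X. a.(0\{a,c} + a.0 + c.(0 + 0)) + b.X :: --a--▸ u1, --b--▸ u0
  u1 = 0\{a,c} + a.0 + c.(0 + 0) :: --a--▸ u2, --c--▸ u3
  u2 = 0 :: (no moves)
  u3 = 0 + 0 :: (no moves)
Q's transition system — 4 states:
  v0 = rec X. a.(0\{a,c} + b.0 + c.(0 + 0)) + b.X :: --a--▸ v1, --b--▸ v0
  v1 = 0\{a,c} + b.0 + c.(0 + 0) :: --b--▸ v2, --c--▸ v3
  v2 = 0 :: (no moves)
  v3 = 0 + 0 :: (no moves)
Trace ⟨aa⟩ through P, begin at {u0}:
  step 1 (a): {u1}
  step 2 (a): {u2}
  — P admits the full trace.
Trace ⟨aa⟩ through Q, begin at {v0}:
  step 1 (a): {v1}
  step 2 (a): no successor for Q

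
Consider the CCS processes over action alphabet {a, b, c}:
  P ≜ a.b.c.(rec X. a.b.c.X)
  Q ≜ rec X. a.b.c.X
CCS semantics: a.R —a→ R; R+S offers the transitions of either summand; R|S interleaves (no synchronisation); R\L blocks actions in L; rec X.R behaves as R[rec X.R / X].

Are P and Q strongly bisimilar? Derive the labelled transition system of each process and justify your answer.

P ~ Q

LTS(P): 4 reachable states
  u0 = a.b.c.(rec X. a.b.c.X) ⊢ —a→ u1
  u1 = b.c.(rec X. a.b.c.X) ⊢ —b→ u2
  u2 = c.(rec X. a.b.c.X) ⊢ —c→ u3
  u3 = rec X. a.b.c.X ⊢ —a→ u1
LTS(Q): 3 reachable states
  v0 = rec X. a.b.c.X ⊢ —a→ v1
  v1 = b.c.(rec X. a.b.c.X) ⊢ —b→ v2
  v2 = c.(rec X. a.b.c.X) ⊢ —c→ v0
Coarsest stable partition (strong bisimilarity classes):
  B0 = {u0, u3, v0}
  B1 = {u1, v1}
  B2 = {u2, v2}
u0 ∈ B0, v0 ∈ B0 → same block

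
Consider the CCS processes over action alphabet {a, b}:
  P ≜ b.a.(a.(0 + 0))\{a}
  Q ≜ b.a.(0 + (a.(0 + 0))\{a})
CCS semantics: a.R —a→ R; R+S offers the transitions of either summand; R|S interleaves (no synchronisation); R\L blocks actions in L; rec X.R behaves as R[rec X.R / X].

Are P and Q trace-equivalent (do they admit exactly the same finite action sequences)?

Reachable graph of P (3 states):
  s0 = b.a.(a.(0 + 0))\{a} has moves ··b··> s1
  s1 = a.(a.(0 + 0))\{a} has moves ··a··> s2
  s2 = (a.(0 + 0))\{a} has moves deadlocked
Reachable graph of Q (3 states):
  t0 = b.a.(0 + (a.(0 + 0))\{a}) has moves ··b··> t1
  t1 = a.(0 + (a.(0 + 0))\{a}) has moves ··a··> t2
  t2 = 0 + (a.(0 + 0))\{a} has moves deadlocked
Bisimilarity quotient blocks:
  B0 = {s0, t0}
  B1 = {s1, t1}
  B2 = {s2, t2}
s0 ∈ B0, t0 ∈ B0 → same block
Bisimilar ⇒ trace-equivalent.

traces(P) = traces(Q)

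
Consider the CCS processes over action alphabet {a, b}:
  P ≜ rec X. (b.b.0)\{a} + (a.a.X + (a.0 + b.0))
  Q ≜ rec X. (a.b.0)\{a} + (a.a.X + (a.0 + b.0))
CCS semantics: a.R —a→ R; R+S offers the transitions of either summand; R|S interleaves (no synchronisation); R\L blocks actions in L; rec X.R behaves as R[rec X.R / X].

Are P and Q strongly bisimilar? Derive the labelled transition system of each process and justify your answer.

P's transition system — 5 states:
  p0 = rec X. (b.b.0)\{a} + (a.a.X + (a.0 + b.0)) → -a-> p1, -a-> p2, -b-> p1, -b-> p3
  p1 = 0 → ∅
  p2 = a.(rec X. (b.b.0)\{a} + (a.a.X + (a.0 + b.0))) → -a-> p0
  p3 = (b.0)\{a} → -b-> p4
  p4 = 0\{a} → ∅
Q's transition system — 3 states:
  q0 = rec X. (a.b.0)\{a} + (a.a.X + (a.0 + b.0)) → -a-> q1, -a-> q2, -b-> q1
  q1 = 0 → ∅
  q2 = a.(rec X. (a.b.0)\{a} + (a.a.X + (a.0 + b.0))) → -a-> q0
Coarsest stable partition (strong bisimilarity classes):
  B0 = {p0}
  B1 = {p1, p4, q1}
  B2 = {p3}
  B3 = {p2}
  B4 = {q0}
  B5 = {q2}
p0 ∈ B0, q0 ∈ B4 → different blocks

NO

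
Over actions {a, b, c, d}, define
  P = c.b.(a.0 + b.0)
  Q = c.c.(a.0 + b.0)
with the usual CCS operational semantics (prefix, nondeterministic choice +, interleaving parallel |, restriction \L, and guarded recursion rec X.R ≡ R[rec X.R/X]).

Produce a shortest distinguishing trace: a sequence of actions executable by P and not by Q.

LTS(P): 4 reachable states
  s0 = c.b.(a.0 + b.0) has moves ··c··> s1
  s1 = b.(a.0 + b.0) has moves ··b··> s2
  s2 = a.0 + b.0 has moves ··a··> s3, ··b··> s3
  s3 = 0 has moves ∅
LTS(Q): 4 reachable states
  t0 = c.c.(a.0 + b.0) has moves ··c··> t1
  t1 = c.(a.0 + b.0) has moves ··c··> t2
  t2 = a.0 + b.0 has moves ··a··> t3, ··b··> t3
  t3 = 0 has moves ∅
Trace ⟨cb⟩ through P, begin at {s0}:
  step 1 (c): {s1}
  step 2 (b): {s2}
  P completes σ.
Trace ⟨cb⟩ through Q, begin at {t0}:
  step 1 (c): {t1}
  step 2 (b): no successor for Q

cb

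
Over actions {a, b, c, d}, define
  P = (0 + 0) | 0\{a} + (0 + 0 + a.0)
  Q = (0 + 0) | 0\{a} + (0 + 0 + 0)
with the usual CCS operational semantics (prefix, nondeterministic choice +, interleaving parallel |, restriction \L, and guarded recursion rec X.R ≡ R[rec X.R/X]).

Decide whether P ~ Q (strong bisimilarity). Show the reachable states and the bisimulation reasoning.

P's transition system — 2 states:
  s0 = (0 + 0) | 0\{a} + (0 + 0 + a.0) | =a=> s1
  s1 = 0 | ∅
Q's transition system — 1 states:
  t0 = (0 + 0) | 0\{a} + (0 + 0 + 0) | ∅
Bisimilarity quotient blocks:
  B0 = {s0}
  B1 = {s1, t0}
s0 ∈ B0, t0 ∈ B1 → different blocks

not bisimilar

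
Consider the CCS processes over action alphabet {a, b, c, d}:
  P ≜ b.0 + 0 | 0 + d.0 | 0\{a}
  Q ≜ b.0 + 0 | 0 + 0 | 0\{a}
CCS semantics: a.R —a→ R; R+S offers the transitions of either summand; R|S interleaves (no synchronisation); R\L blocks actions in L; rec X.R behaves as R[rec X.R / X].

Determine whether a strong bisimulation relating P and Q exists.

P ≁ Q

Reachable graph of P (3 states):
  p0 = b.0 + 0 | 0 + d.0 | 0\{a} ⊢ -b-> p1, -d-> p2
  p1 = 0 ⊢ stopped
  p2 = 0 | 0\{a} ⊢ stopped
Reachable graph of Q (2 states):
  q0 = b.0 + 0 | 0 + 0 | 0\{a} ⊢ -b-> q1
  q1 = 0 ⊢ stopped
Partition-refinement fixed point:
  B0 = {p0}
  B1 = {p1, p2, q1}
  B2 = {q0}
p0 ∈ B0, q0 ∈ B2 → different blocks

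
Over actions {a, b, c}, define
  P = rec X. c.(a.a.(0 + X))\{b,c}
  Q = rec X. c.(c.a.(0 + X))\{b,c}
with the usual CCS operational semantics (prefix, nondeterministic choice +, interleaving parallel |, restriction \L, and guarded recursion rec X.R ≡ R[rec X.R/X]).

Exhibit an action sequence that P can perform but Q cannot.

LTS(P): 4 reachable states
  p0 = rec X. c.(a.a.(0 + X))\{b,c} :: ··c··> p1
  p1 = (a.a.(0 + (rec X. c.(a.a.(0 + X))\{b,c})))\{b,c} :: ··a··> p2
  p2 = (a.(0 + (rec X. c.(a.a.(0 + X))\{b,c})))\{b,c} :: ··a··> p3
  p3 = (0 + (rec X. c.(a.a.(0 + X))\{b,c}))\{b,c} :: ·
LTS(Q): 2 reachable states
  q0 = rec X. c.(c.a.(0 + X))\{b,c} :: ··c··> q1
  q1 = (c.a.(0 + (rec X. c.(c.a.(0 + X))\{b,c})))\{b,c} :: ·
Trace ⟨ca⟩ through P, begin at {p0}:
  step 1 (c): {p1}
  step 2 (a): {p2}
  ✓ P
Trace ⟨ca⟩ through Q, begin at {q0}:
  step 1 (c): {q1}
  step 2 (a): ∅  — Q cannot continue

ca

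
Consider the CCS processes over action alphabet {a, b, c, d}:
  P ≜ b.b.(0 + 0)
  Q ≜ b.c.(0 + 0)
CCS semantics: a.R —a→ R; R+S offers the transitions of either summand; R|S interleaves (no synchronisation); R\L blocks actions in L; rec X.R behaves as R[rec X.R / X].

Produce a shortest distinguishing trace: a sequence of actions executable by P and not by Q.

bb

P's transition system — 3 states:
  p0 = b.b.(0 + 0) → --b--▸ p1
  p1 = b.(0 + 0) → --b--▸ p2
  p2 = 0 + 0 → ·
Q's transition system — 3 states:
  q0 = b.c.(0 + 0) → --b--▸ q1
  q1 = c.(0 + 0) → --c--▸ q2
  q2 = 0 + 0 → ·
Executing bb from P (initial set {p0}):
  after b @ step 1: {p1}
  after b @ step 2: {p2}
  ✓ P
Executing bb from Q (initial set {q0}):
  after b @ step 1: {q1}
  after b @ step 2: ∅  — Q cannot continue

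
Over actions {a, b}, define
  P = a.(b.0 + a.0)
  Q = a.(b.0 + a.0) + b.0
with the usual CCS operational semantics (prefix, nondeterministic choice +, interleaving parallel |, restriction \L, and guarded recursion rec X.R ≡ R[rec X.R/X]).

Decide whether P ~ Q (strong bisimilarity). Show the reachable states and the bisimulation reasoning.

Reachable graph of P (3 states):
  s0 = a.(b.0 + a.0) has moves -a-> s1
  s1 = b.0 + a.0 has moves -a-> s2, -b-> s2
  s2 = 0 has moves stopped
Reachable graph of Q (3 states):
  t0 = a.(b.0 + a.0) + b.0 has moves -a-> t1, -b-> t2
  t1 = b.0 + a.0 has moves -a-> t2, -b-> t2
  t2 = 0 has moves stopped
Coarsest stable partition (strong bisimilarity classes):
  B0 = {s0}
  B1 = {s1, t1}
  B2 = {s2, t2}
  B3 = {t0}
s0 ∈ B0, t0 ∈ B3 → different blocks

NO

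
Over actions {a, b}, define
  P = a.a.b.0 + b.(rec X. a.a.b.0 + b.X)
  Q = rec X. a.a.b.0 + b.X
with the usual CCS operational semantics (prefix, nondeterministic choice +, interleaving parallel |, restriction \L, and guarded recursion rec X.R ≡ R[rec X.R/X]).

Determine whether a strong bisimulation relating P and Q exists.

Reachable graph of P (5 states):
  m0 = a.a.b.0 + b.(rec X. a.a.b.0 + b.X) → ··a··> m1, ··b··> m2
  m1 = a.b.0 → ··a··> m3
  m2 = rec X. a.a.b.0 + b.X → ··a··> m1, ··b··> m2
  m3 = b.0 → ··b··> m4
  m4 = 0 → ·
Reachable graph of Q (4 states):
  n0 = rec X. a.a.b.0 + b.X → ··a··> n1, ··b··> n0
  n1 = a.b.0 → ··a··> n2
  n2 = b.0 → ··b··> n3
  n3 = 0 → ·
Bisimilarity quotient blocks:
  B0 = {m0, m2, n0}
  B1 = {m1, n1}
  B2 = {m3, n2}
  B3 = {m4, n3}
m0 ∈ B0, n0 ∈ B0 → same block

P ~ Q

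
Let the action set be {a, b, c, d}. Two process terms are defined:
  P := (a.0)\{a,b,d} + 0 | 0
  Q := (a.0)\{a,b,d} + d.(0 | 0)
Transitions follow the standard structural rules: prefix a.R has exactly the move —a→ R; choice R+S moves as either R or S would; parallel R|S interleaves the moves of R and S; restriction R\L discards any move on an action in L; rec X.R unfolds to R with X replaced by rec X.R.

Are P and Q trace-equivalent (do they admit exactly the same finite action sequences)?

Reachable graph of P (1 states):
  u0 = (a.0)\{a,b,d} + 0 | 0 ⊢ (no moves)
Reachable graph of Q (2 states):
  v0 = (a.0)\{a,b,d} + d.(0 | 0) ⊢ ··d··> v1
  v1 = 0 | 0 ⊢ (no moves)
Executing d from Q (initial set {v0}):
  step 1 (d): {v1}
  Q completes σ.
Executing d from P (initial set {u0}):
  step 1 (d): ∅  — P cannot continue

traces(P) ≠ traces(Q) — witness ⟨d⟩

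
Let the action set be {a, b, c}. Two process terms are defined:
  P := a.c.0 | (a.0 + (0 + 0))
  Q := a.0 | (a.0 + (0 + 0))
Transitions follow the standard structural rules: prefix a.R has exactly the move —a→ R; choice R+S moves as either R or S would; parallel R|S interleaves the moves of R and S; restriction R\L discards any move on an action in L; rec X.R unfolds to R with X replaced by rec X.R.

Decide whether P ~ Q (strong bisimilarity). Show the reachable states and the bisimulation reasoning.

NO

Reachable graph of P (6 states):
  p0 = a.c.0 | (a.0 + (0 + 0)) has moves -a-> p1, -a-> p2
  p1 = a.c.0 | 0 has moves -a-> p3
  p2 = c.0 | (a.0 + (0 + 0)) has moves -a-> p3, -c-> p4
  p3 = c.0 | 0 has moves -c-> p5
  p4 = 0 | (a.0 + (0 + 0)) has moves -a-> p5
  p5 = 0 | 0 has moves stopped
Reachable graph of Q (4 states):
  q0 = a.0 | (a.0 + (0 + 0)) has moves -a-> q1, -a-> q2
  q1 = 0 | (a.0 + (0 + 0)) has moves -a-> q3
  q2 = a.0 | 0 has moves -a-> q3
  q3 = 0 | 0 has moves stopped
Bisimilarity quotient blocks:
  B0 = {p0}
  B1 = {p2}
  B2 = {p3}
  B3 = {p5, q3}
  B4 = {p4, q1, q2}
  B5 = {p1}
  B6 = {q0}
p0 ∈ B0, q0 ∈ B6 → different blocks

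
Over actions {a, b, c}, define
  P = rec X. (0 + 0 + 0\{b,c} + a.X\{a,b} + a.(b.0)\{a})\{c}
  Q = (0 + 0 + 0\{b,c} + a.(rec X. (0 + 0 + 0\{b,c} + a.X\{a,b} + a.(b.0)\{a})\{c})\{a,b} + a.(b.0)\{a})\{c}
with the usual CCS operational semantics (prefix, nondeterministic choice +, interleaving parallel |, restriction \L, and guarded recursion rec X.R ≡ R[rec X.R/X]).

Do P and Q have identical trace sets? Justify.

P's transition system — 4 states:
  p0 = rec X. (0 + 0 + 0\{b,c} + a.X\{a,b} + a.(b.0)\{a})\{c} | -a-> p1, -a-> p2
  p1 = (b.0)\{a}\{c} | -b-> p3
  p2 = (rec X. (0 + 0 + 0\{b,c} + a.X\{a,b} + a.(b.0)\{a})\{c})\{a,b}\{c} | ∅
  p3 = 0\{a}\{c} | ∅
Q's transition system — 4 states:
  q0 = (0 + 0 + 0\{b,c} + a.(rec X. (0 + 0 + 0\{b,c} + a.X\{a,b} + a.(b.0)\{a})\{c})\{a,b} + a.(b.0)\{a})\{c} | -a-> q1, -a-> q2
  q1 = (b.0)\{a}\{c} | -b-> q3
  q2 = (rec X. (0 + 0 + 0\{b,c} + a.X\{a,b} + a.(b.0)\{a})\{c})\{a,b}\{c} | ∅
  q3 = 0\{a}\{c} | ∅
Partition-refinement fixed point:
  B0 = {p0, q0}
  B1 = {p2, p3, q2, q3}
  B2 = {p1, q1}
p0 ∈ B0, q0 ∈ B0 → same block
Bisimilar ⇒ trace-equivalent.

trace-equivalent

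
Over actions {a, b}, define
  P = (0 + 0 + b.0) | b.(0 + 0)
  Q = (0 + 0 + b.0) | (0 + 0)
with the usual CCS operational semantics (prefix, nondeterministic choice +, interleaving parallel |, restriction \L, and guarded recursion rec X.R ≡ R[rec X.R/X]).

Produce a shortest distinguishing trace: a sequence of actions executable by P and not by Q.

bb

Reachable graph of P (4 states):
  p0 = (0 + 0 + b.0) | b.(0 + 0) ⊢ =b=> p1, =b=> p2
  p1 = (0 + 0 + b.0) | (0 + 0) ⊢ =b=> p3
  p2 = 0 | b.(0 + 0) ⊢ =b=> p3
  p3 = 0 | (0 + 0) ⊢ stopped
Reachable graph of Q (2 states):
  q0 = (0 + 0 + b.0) | (0 + 0) ⊢ =b=> q1
  q1 = 0 | (0 + 0) ⊢ stopped
Run σ = ⟨bb⟩ on P: start {p0}
  after b @ step 1: {p1, p2}
  after b @ step 2: {p3}
  ✓ P
Run σ = ⟨bb⟩ on Q: start {q0}
  after b @ step 1: {q1}
  after b @ step 2: no successor for Q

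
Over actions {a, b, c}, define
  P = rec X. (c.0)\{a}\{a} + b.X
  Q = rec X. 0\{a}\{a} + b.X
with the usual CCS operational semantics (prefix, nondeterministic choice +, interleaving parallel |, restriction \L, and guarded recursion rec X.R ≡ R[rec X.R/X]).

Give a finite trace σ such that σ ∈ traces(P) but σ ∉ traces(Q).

c

P's transition system — 2 states:
  u0 = rec X. (c.0)\{a}\{a} + b.X ⊢ ··b··> u0, ··c··> u1
  u1 = 0\{a}\{a} ⊢ (no moves)
Q's transition system — 1 states:
  v0 = rec X. 0\{a}\{a} + b.X ⊢ ··b··> v0
Executing c from P (initial set {u0}):
  step 1 (c): {u1}
  ✓ P
Executing c from Q (initial set {v0}):
  step 1 (c): no successor for Q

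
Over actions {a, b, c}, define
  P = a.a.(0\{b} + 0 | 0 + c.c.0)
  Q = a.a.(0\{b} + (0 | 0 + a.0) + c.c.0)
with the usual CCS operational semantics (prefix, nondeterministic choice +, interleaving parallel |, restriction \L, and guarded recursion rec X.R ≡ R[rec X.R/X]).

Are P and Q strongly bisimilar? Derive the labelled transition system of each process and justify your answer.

P ≁ Q

P's transition system — 5 states:
  m0 = a.a.(0\{b} + 0 | 0 + c.c.0) has moves =a=> m1
  m1 = a.(0\{b} + 0 | 0 + c.c.0) has moves =a=> m2
  m2 = 0\{b} + 0 | 0 + c.c.0 has moves =c=> m3
  m3 = c.0 has moves =c=> m4
  m4 = 0 has moves (no moves)
Q's transition system — 5 states:
  n0 = a.a.(0\{b} + (0 | 0 + a.0) + c.c.0) has moves =a=> n1
  n1 = a.(0\{b} + (0 | 0 + a.0) + c.c.0) has moves =a=> n2
  n2 = 0\{b} + (0 | 0 + a.0) + c.c.0 has moves =a=> n3, =c=> n4
  n3 = 0 has moves (no moves)
  n4 = c.0 has moves =c=> n3
Bisimilarity quotient blocks:
  B0 = {m0}
  B1 = {m1}
  B2 = {m2}
  B3 = {m3, n4}
  B4 = {m4, n3}
  B5 = {n0}
  B6 = {n1}
  B7 = {n2}
m0 ∈ B0, n0 ∈ B5 → different blocks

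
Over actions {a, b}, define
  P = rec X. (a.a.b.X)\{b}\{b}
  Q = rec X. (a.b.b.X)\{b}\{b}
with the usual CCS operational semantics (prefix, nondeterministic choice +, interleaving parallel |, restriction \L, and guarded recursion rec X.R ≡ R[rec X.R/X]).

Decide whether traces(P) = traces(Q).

traces(P) ≠ traces(Q) — witness ⟨aa⟩

P's transition system — 3 states:
  p0 = rec X. (a.a.b.X)\{b}\{b} :: —a→ p1
  p1 = (a.b.(rec X. (a.a.b.X)\{b}\{b}))\{b}\{b} :: —a→ p2
  p2 = (b.(rec X. (a.a.b.X)\{b}\{b}))\{b}\{b} :: ∅
Q's transition system — 2 states:
  q0 = rec X. (a.b.b.X)\{b}\{b} :: —a→ q1
  q1 = (b.b.(rec X. (a.b.b.X)\{b}\{b}))\{b}\{b} :: ∅
Executing aa from P (initial set {p0}):
  [1] a ⇒ {p1}
  [2] a ⇒ {p2}
  — P admits the full trace.
Executing aa from Q (initial set {q0}):
  [1] a ⇒ {q1}
  [2] a ⇒ ∅  — Q cannot continue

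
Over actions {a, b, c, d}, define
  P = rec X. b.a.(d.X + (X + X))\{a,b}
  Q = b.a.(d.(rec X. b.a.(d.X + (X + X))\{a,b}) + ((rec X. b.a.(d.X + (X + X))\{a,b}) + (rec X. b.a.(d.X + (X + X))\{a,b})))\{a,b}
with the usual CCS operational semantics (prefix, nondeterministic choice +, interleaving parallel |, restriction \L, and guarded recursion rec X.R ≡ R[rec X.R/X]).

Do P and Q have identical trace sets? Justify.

YES

LTS(P): 4 reachable states
  u0 = rec X. b.a.(d.X + (X + X))\{a,b} | -b-> u1
  u1 = a.(d.(rec X. b.a.(d.X + (X + X))\{a,b}) + ((rec X. b.a.(d.X + (X + X))\{a,b}) + (rec X. b.a.(d.X + (X + X))\{a,b})))\{a,b} | -a-> u2
  u2 = (d.(rec X. b.a.(d.X + (X + X))\{a,b}) + ((rec X. b.a.(d.X + (X + X))\{a,b}) + (rec X. b.a.(d.X + (X + X))\{a,b})))\{a,b} | -d-> u3
  u3 = (rec X. b.a.(d.X + (X + X))\{a,b})\{a,b} | ·
LTS(Q): 4 reachable states
  v0 = b.a.(d.(rec X. b.a.(d.X + (X + X))\{a,b}) + ((rec X. b.a.(d.X + (X + X))\{a,b}) + (rec X. b.a.(d.X + (X + X))\{a,b})))\{a,b} | -b-> v1
  v1 = a.(d.(rec X. b.a.(d.X + (X + X))\{a,b}) + ((rec X. b.a.(d.X + (X + X))\{a,b}) + (rec X. b.a.(d.X + (X + X))\{a,b})))\{a,b} | -a-> v2
  v2 = (d.(rec X. b.a.(d.X + (X + X))\{a,b}) + ((rec X. b.a.(d.X + (X + X))\{a,b}) + (rec X. b.a.(d.X + (X + X))\{a,b})))\{a,b} | -d-> v3
  v3 = (rec X. b.a.(d.X + (X + X))\{a,b})\{a,b} | ·
Coarsest stable partition (strong bisimilarity classes):
  B0 = {u0, v0}
  B1 = {u1, v1}
  B2 = {u2, v2}
  B3 = {u3, v3}
u0 ∈ B0, v0 ∈ B0 → same block
Bisimilar ⇒ trace-equivalent.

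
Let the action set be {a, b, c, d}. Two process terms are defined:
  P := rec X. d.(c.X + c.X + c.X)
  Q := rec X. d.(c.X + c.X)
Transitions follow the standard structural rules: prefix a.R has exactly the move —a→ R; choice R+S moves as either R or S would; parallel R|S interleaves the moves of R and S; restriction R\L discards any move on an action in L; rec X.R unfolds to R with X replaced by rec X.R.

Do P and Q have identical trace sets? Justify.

traces(P) = traces(Q)

LTS(P): 2 reachable states
  u0 = rec X. d.(c.X + c.X + c.X) has moves =d=> u1
  u1 = c.(rec X. d.(c.X + c.X + c.X)) + c.(rec X. d.(c.X + c.X + c.X)) + c.(rec X. d.(c.X + c.X + c.X)) has moves =c=> u0
LTS(Q): 2 reachable states
  v0 = rec X. d.(c.X + c.X) has moves =d=> v1
  v1 = c.(rec X. d.(c.X + c.X)) + c.(rec X. d.(c.X + c.X)) has moves =c=> v0
Partition-refinement fixed point:
  B0 = {u0, v0}
  B1 = {u1, v1}
u0 ∈ B0, v0 ∈ B0 → same block
Bisimilar ⇒ trace-equivalent.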